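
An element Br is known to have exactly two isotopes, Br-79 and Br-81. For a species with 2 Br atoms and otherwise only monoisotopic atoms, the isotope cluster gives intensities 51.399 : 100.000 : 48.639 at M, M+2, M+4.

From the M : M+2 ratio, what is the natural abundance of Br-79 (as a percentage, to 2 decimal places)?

If p is the fraction of Br that is Br-79, then I(M+2)/I(M) = [C(2,1)·p^1·(1−p)] / p^2 = 2·(1−p)/p = 100.000/51.399 = 1.9456
(1−p)/p = 1.9456/2 = 0.9728  ⇒  p = 1/(1 + 0.9728) = 0.5069
Br-79: 50.69%, Br-81: 49.31%.

50.69%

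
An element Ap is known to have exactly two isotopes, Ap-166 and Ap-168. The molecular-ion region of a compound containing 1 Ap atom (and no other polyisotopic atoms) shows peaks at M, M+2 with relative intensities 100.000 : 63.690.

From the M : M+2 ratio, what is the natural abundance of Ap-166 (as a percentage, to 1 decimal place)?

Write p for the Ap-166 fraction. I(M+2)/I(M) = [C(1,1)·p^0·(1−p)] / p^1 = 1·(1−p)/p = 63.690/100.000 = 0.6369
(1−p)/p = 0.6369/1 = 0.6369  ⇒  p = 1/(1 + 0.6369) = 0.6109
Ap-166: 61.1%, Ap-168: 38.9%.

61.1%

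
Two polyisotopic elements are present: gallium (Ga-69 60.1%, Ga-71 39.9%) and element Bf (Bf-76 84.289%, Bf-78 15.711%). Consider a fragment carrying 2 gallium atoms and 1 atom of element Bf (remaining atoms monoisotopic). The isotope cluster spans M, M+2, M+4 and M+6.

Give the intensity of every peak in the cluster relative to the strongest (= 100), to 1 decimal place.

Gallium pattern (n=2): 0.361201 : 0.479598 : 0.159201
Element Bf pattern (n=1): 0.84289 : 0.15711
Convolve the two distributions (both contribute in 2-u steps):
  M: 0.361201×0.84289 = 0.304453
  M+2: 0.361201×0.15711 + 0.479598×0.84289 = 0.460997
  M+4: 0.479598×0.15711 + 0.159201×0.84289 = 0.209539
  M+6: 0.159201×0.15711 = 0.025012
Scale to base peak (0.460997) = 100: 66.0 : 100.0 : 45.5 : 5.4

66.0 : 100.0 : 45.5 : 5.4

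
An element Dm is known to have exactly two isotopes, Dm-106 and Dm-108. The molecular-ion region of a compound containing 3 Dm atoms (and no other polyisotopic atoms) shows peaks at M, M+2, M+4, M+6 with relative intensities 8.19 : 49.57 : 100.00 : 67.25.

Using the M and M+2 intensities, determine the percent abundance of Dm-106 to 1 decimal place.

Let p = fractional abundance of Dm-106. I(M+2)/I(M) = [C(3,1)·p^2·(1−p)] / p^3 = 3·(1−p)/p = 49.57/8.19 = 6.0525
(1−p)/p = 6.0525/3 = 2.0175  ⇒  p = 1/(1 + 2.0175) = 0.3314
Dm-106: 33.1%, Dm-108: 66.9%.

33.1%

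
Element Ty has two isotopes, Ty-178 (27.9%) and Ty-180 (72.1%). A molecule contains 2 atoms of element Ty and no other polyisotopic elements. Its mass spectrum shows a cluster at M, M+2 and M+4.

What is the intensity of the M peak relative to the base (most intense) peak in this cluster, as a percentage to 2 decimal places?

14.97%

Binomial terms of (0.279 + 0.721)^2: M 0.0778, M+2 0.4023, M+4 0.5198 → M+4 is the base peak.
P(M+4) = C(2,2) × 0.279^0 × 0.721^2 = 1 × 1.0000 × 0.519841 = 0.519841 (base)
P(M) = C(2,0) × 0.279^2 × 0.721^0 = 1 × 0.077841 × 1.0000 = 0.077841
Relative intensity = 0.077841 / 0.519841 × 100 = 14.97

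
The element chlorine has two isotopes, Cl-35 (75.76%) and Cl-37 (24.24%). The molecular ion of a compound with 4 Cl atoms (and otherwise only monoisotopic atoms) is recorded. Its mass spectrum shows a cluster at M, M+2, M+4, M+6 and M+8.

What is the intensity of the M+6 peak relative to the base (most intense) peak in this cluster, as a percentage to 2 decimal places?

10.24%

Binomial terms of (0.7576 + 0.2424)^4: M 0.3294, M+2 0.4216, M+4 0.2023, M+6 0.0432, M+8 0.0035 → M+2 is the base peak.
P(M+2) = C(4,1) × 0.7576^3 × 0.2424^1 = 4 × 0.4348304 × 0.2424 = 0.421612 (base)
P(M+6) = C(4,3) × 0.7576^1 × 0.2424^3 = 4 × 0.7576 × 0.01424288 = 0.043162
Relative intensity = 0.043162 / 0.421612 × 100 = 10.24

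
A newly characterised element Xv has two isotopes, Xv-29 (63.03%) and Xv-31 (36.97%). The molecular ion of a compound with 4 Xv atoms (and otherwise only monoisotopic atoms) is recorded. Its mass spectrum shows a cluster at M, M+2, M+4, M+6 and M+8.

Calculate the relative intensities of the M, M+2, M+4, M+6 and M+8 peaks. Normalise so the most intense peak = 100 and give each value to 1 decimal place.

42.6 : 100.0 : 88.0 : 34.4 : 5.0

The 4 Xv atoms are independent, so intensities follow the terms of (0.6303 + 0.3697)^4.
P(M) = 0.6303^4 = 0.157830
P(M+2) = 4 × 0.6303^3 × 0.3697^1 = 0.370298
P(M+4) = 6 × 0.6303^2 × 0.3697^2 = 0.325795
P(M+6) = 4 × 0.6303^1 × 0.3697^3 = 0.127396
P(M+8) = 0.3697^4 = 0.018681
The M+2 peak is largest (0.370298); scaling to 100 gives 42.6 : 100.0 : 88.0 : 34.4 : 5.0.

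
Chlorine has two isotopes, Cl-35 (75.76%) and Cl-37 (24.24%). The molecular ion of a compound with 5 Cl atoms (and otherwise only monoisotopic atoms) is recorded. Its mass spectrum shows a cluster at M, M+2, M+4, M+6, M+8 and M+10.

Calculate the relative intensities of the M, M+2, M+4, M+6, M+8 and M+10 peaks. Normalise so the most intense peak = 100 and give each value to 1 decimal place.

62.5 : 100.0 : 64.0 : 20.5 : 3.3 : 0.2

Each Cl atom is independently Cl-35 (p = 0.7576) or Cl-37 (q = 0.2424); the cluster is the binomial expansion (p + q)^5.
P(M) = 0.7576^5 = 0.249574
P(M+2) = 5 × 0.7576^4 × 0.2424^1 = 0.399266
P(M+4) = 10 × 0.7576^3 × 0.2424^2 = 0.255497
P(M+6) = 10 × 0.7576^2 × 0.2424^3 = 0.081748
P(M+8) = 5 × 0.7576^1 × 0.2424^4 = 0.013078
P(M+10) = 0.2424^5 = 0.000837
The M+2 peak is largest (0.399266); scaling to 100 gives 62.5 : 100.0 : 64.0 : 20.5 : 3.3 : 0.2.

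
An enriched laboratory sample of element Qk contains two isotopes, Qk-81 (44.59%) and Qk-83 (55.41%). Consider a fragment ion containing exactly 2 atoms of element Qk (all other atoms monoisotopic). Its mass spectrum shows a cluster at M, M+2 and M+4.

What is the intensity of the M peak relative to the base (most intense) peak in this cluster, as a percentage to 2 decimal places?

40.24%

(0.4459 + 0.5541)^2 gives M 0.1988, M+2 0.4941, M+4 0.3070; the largest is M+2.
P(M+2) = C(2,1) × 0.4459^1 × 0.5541^1 = 2 × 0.4459 × 0.5541 = 0.494146 (base)
P(M) = C(2,0) × 0.4459^2 × 0.5541^0 = 1 × 0.19882681 × 1.0000 = 0.198827
Relative intensity = 0.198827 / 0.494146 × 100 = 40.24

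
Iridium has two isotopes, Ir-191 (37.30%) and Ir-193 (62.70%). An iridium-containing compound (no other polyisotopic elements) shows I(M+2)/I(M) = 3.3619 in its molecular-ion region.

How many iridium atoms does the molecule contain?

2

The M+2/M ratio from n Ir atoms is n · q/p = n · 0.6270/0.3730.
n = 3.3619 × 0.3730/0.6270 = 2.00 ≈ 2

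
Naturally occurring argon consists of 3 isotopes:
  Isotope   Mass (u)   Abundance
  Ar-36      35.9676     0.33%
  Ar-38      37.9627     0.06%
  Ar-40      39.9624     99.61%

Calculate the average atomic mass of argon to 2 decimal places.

Weight each isotope mass by its fractional abundance: 0.0033 × 35.9676 + 0.0006 × 37.9627 + 0.9961 × 39.9624
= 0.11869 + 0.02278 + 39.80655 = 39.94802 u

39.95 u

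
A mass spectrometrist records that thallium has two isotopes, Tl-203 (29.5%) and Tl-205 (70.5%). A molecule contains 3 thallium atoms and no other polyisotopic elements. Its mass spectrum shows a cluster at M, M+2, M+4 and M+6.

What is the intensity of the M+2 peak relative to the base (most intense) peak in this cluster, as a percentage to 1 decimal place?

(0.295 + 0.705)^3 gives M 0.0257, M+2 0.1841, M+4 0.4399, M+6 0.3504; the largest is M+4.
P(M+4) = C(3,2) × 0.295^1 × 0.705^2 = 3 × 0.2950 × 0.497025 = 0.439867 (base)
P(M+2) = C(3,1) × 0.295^2 × 0.705^1 = 3 × 0.087025 × 0.7050 = 0.184058
Relative intensity = 0.184058 / 0.439867 × 100 = 41.8

41.8%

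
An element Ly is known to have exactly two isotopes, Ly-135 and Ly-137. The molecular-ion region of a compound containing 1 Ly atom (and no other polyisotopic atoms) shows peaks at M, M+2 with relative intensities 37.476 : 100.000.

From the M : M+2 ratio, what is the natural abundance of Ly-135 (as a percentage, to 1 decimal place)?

Write p for the Ly-135 fraction. I(M+2)/I(M) = [C(1,1)·p^0·(1−p)] / p^1 = 1·(1−p)/p = 100.000/37.476 = 2.6684
(1−p)/p = 2.6684/1 = 2.6684  ⇒  p = 1/(1 + 2.6684) = 0.2726
Ly-135: 27.3%, Ly-137: 72.7%.

27.3%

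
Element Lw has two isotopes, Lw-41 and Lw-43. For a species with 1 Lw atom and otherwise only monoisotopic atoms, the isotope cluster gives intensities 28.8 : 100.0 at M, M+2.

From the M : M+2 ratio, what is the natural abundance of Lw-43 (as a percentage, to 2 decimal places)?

Let p = fractional abundance of Lw-41. I(M+2)/I(M) = [C(1,1)·p^0·(1−p)] / p^1 = 1·(1−p)/p = 100.0/28.8 = 3.4722
(1−p)/p = 3.4722/1 = 3.4722  ⇒  p = 1/(1 + 3.4722) = 0.2236
Lw-41: 22.36%, Lw-43: 77.64%.

77.64%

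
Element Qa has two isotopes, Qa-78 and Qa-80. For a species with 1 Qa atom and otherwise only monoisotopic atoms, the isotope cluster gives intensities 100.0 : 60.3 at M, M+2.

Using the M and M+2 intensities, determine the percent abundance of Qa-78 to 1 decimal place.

62.4%

Write p for the Qa-78 fraction. I(M+2)/I(M) = [C(1,1)·p^0·(1−p)] / p^1 = 1·(1−p)/p = 60.3/100.0 = 0.6030
(1−p)/p = 0.6030/1 = 0.6030  ⇒  p = 1/(1 + 0.6030) = 0.6238
Qa-78: 62.4%, Qa-80: 37.6%.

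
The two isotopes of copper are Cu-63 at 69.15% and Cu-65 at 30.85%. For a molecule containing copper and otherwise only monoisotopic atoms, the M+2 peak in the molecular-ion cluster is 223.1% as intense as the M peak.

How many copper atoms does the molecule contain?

5

For n independent Cu atoms, I(M+2)/I(M) = n · (abundance Cu-65) / (abundance Cu-63) = n · 0.3085/0.6915.
n = 2.231 × 0.6915/0.3085 = 5.00 ≈ 5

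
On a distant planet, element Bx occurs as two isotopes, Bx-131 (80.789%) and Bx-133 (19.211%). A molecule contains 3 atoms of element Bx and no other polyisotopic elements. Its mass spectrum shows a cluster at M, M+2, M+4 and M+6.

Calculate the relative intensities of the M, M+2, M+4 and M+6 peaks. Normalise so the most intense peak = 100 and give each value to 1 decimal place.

The 3 Bx atoms are independent, so intensities follow the terms of (0.80789 + 0.19211)^3.
P(M) = 0.80789^3 = 0.527299
P(M+2) = 3 × 0.80789^2 × 0.19211^1 = 0.376163
P(M+4) = 3 × 0.80789^1 × 0.19211^2 = 0.089449
P(M+6) = 0.19211^3 = 0.007090
The M peak is largest (0.527299); scaling to 100 gives 100.0 : 71.3 : 17.0 : 1.3.

100.0 : 71.3 : 17.0 : 1.3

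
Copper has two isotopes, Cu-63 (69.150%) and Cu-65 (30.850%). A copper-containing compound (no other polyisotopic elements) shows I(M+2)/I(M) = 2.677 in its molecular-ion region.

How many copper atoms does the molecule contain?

6

With n Cu atoms, P(M+2)/P(M) = C(n,1)·p^(n−1)q / p^n = n·q/p = n · 0.30850/0.69150.
n = 2.677 × 0.69150/0.30850 = 6.00 ≈ 6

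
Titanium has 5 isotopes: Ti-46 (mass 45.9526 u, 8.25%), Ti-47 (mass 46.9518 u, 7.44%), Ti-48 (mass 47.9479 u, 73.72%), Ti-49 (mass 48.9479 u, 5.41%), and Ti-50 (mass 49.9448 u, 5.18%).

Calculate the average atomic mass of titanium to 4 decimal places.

Weight each isotope mass by its fractional abundance: 0.0825 × 45.9526 + 0.0744 × 46.9518 + 0.7372 × 47.9479 + 0.0541 × 48.9479 + 0.0518 × 49.9448
= 3.79109 + 3.49321 + 35.34719 + 2.64808 + 2.58714 = 47.86671 u

47.8667 u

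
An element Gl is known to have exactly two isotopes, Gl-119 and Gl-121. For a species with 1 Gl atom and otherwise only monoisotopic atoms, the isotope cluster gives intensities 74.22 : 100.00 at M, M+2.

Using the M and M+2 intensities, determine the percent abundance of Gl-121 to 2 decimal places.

Write p for the Gl-119 fraction. I(M+2)/I(M) = [C(1,1)·p^0·(1−p)] / p^1 = 1·(1−p)/p = 100.00/74.22 = 1.3473
(1−p)/p = 1.3473/1 = 1.3473  ⇒  p = 1/(1 + 1.3473) = 0.4260
Gl-119: 42.60%, Gl-121: 57.40%.

57.40%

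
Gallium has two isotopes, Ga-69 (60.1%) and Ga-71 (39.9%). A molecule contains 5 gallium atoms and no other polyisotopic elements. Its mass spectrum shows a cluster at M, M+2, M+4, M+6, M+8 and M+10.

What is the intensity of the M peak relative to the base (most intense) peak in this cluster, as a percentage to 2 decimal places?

Term probabilities: M 0.0784, M+2 0.2603, M+4 0.3456, M+6 0.2294, M+8 0.0762, M+10 0.0101. Base peak = M+4.
P(M+4) = C(5,2) × 0.601^3 × 0.399^2 = 10 × 0.2170818 × 0.159201 = 0.345596 (base)
P(M) = C(5,0) × 0.601^5 × 0.399^0 = 1 × 0.07841016 × 1.0000 = 0.078410
Relative intensity = 0.078410 / 0.345596 × 100 = 22.69

22.69%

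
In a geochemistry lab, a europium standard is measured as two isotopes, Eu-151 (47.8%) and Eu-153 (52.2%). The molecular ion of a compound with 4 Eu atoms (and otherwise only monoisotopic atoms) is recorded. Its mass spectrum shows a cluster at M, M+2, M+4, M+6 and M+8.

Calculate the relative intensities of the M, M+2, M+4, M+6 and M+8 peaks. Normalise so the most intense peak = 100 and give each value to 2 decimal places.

Expanding (0.478 + 0.522)^4:
P(M) = 0.478^4 = 0.052205
P(M+2) = 4 × 0.478^3 × 0.522^1 = 0.228042
P(M+4) = 6 × 0.478^2 × 0.522^2 = 0.373549
P(M+6) = 4 × 0.478^1 × 0.522^3 = 0.271956
P(M+8) = 0.522^4 = 0.074248
The M+4 peak is largest (0.373549); scaling to 100 gives 13.98 : 61.05 : 100.00 : 72.80 : 19.88.

13.98 : 61.05 : 100.00 : 72.80 : 19.88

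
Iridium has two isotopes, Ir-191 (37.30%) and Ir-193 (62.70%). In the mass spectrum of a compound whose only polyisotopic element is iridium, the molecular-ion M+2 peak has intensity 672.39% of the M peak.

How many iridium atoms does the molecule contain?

The M+2/M ratio from n Ir atoms is n · q/p = n · 0.6270/0.3730.
n = 6.7239 × 0.3730/0.6270 = 4.00 ≈ 4

4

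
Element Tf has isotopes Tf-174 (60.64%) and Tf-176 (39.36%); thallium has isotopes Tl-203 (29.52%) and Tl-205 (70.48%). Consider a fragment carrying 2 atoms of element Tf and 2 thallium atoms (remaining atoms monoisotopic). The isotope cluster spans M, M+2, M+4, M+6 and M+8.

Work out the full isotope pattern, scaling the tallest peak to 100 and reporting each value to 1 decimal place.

8.1 : 49.3 : 100.0 : 76.4 : 19.5

Element Tf pattern (n=2): 0.36772096 : 0.47735808 : 0.15492096
Thallium pattern (n=2): 0.08714304 : 0.41611392 : 0.49674304
Convolve the two distributions (both contribute in 2-u steps):
  M: 0.36772096×0.08714304 = 0.032044
  M+2: 0.36772096×0.41611392 + 0.47735808×0.08714304 = 0.194612
  M+4: 0.36772096×0.49674304 + 0.47735808×0.41611392 + 0.15492096×0.08714304 = 0.394798
  M+6: 0.47735808×0.49674304 + 0.15492096×0.41611392 = 0.301589
  M+8: 0.15492096×0.49674304 = 0.076956
Scale to base peak (0.394798) = 100: 8.1 : 49.3 : 100.0 : 76.4 : 19.5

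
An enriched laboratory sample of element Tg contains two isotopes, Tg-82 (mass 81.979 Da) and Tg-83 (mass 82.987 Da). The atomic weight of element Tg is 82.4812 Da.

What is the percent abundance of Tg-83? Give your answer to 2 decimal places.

49.82%

Let x be the fractional abundance of Tg-82; then Tg-83 has abundance 1 − x.
81.979·x + 82.987·(1 − x) = 82.4812
(81.979 − 82.987)·x = 82.4812 − 82.987
x = -0.5058 / -1.008 = 0.50179 → 50.18% Tg-82, 49.82% Tg-83.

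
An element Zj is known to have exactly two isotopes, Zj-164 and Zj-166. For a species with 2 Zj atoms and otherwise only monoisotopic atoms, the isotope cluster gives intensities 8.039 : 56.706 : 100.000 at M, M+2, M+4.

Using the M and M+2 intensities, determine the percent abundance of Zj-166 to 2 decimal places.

77.91%

Write p for the Zj-164 fraction. I(M+2)/I(M) = [C(2,1)·p^1·(1−p)] / p^2 = 2·(1−p)/p = 56.706/8.039 = 7.0539
(1−p)/p = 7.0539/2 = 3.5269  ⇒  p = 1/(1 + 3.5269) = 0.2209
Zj-164: 22.09%, Zj-166: 77.91%.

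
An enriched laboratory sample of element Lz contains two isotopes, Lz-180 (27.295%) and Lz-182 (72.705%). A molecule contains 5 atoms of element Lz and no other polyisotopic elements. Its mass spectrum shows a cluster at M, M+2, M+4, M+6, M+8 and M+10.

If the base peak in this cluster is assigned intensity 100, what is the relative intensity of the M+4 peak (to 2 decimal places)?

28.19

Binomial terms of (0.27295 + 0.72705)^5: M 0.0015, M+2 0.0202, M+4 0.1075, M+6 0.2863, M+8 0.3813, M+10 0.2032 → M+8 is the base peak.
P(M+8) = C(5,4) × 0.27295^1 × 0.72705^4 = 5 × 0.27295 × 0.27941976 = 0.381338 (base)
P(M+4) = C(5,2) × 0.27295^3 × 0.72705^2 = 10 × 0.02033524 × 0.5286017 = 0.107492
Relative intensity = 0.107492 / 0.381338 × 100 = 28.19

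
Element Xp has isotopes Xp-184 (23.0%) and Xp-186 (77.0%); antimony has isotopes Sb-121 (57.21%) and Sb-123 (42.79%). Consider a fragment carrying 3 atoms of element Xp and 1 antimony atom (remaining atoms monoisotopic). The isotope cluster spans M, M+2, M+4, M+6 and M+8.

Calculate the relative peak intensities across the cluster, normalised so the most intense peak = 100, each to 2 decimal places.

1.60 : 17.22 : 65.64 : 100.00 : 44.78

Element Xp pattern (n=3): 0.012167 : 0.122199 : 0.409101 : 0.456533
Antimony pattern (n=1): 0.5721 : 0.4279
Convolve the two distributions (both contribute in 2-u steps):
  M: 0.012167×0.5721 = 0.006961
  M+2: 0.012167×0.4279 + 0.122199×0.5721 = 0.075116
  M+4: 0.122199×0.4279 + 0.409101×0.5721 = 0.286336
  M+6: 0.409101×0.4279 + 0.456533×0.5721 = 0.436237
  M+8: 0.456533×0.4279 = 0.195350
Scale to base peak (0.436237) = 100: 1.60 : 17.22 : 65.64 : 100.00 : 44.78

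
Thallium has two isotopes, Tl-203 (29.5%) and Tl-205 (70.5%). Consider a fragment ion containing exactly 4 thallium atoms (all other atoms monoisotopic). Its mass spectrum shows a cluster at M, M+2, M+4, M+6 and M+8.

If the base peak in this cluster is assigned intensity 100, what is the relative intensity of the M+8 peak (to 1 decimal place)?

59.7

(0.295 + 0.705)^4 gives M 0.0076, M+2 0.0724, M+4 0.2595, M+6 0.4135, M+8 0.2470; the largest is M+6.
P(M+6) = C(4,3) × 0.295^1 × 0.705^3 = 4 × 0.2950 × 0.35040263 = 0.413475 (base)
P(M+8) = C(4,4) × 0.295^0 × 0.705^4 = 1 × 1.0000 × 0.24703385 = 0.247034
Relative intensity = 0.247034 / 0.413475 × 100 = 59.7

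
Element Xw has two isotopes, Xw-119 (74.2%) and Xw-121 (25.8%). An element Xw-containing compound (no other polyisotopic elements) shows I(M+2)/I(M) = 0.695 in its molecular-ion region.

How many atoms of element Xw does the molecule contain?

2

With n Xw atoms, P(M+2)/P(M) = C(n,1)·p^(n−1)q / p^n = n·q/p = n · 0.258/0.742.
n = 0.695 × 0.742/0.258 = 2.00 ≈ 2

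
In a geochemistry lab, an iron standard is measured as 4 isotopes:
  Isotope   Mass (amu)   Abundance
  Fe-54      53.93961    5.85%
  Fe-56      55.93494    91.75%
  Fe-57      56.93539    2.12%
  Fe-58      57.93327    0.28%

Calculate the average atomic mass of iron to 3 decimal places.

Ar = Σ fᵢ·mᵢ = 0.0585 × 53.93961 + 0.9175 × 55.93494 + 0.0212 × 56.93539 + 0.0028 × 57.93327
= 3.155467 + 51.320307 + 1.207030 + 0.162213 = 55.845017 amu

55.845 amu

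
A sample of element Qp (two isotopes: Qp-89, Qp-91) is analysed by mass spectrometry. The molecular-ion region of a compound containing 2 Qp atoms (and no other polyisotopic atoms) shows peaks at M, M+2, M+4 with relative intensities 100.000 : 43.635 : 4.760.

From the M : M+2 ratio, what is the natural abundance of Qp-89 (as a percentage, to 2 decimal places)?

82.09%

Write p for the Qp-89 fraction. I(M+2)/I(M) = [C(2,1)·p^1·(1−p)] / p^2 = 2·(1−p)/p = 43.635/100.000 = 0.4363
(1−p)/p = 0.4363/2 = 0.2182  ⇒  p = 1/(1 + 0.2182) = 0.8209
Qp-89: 82.09%, Qp-91: 17.91%.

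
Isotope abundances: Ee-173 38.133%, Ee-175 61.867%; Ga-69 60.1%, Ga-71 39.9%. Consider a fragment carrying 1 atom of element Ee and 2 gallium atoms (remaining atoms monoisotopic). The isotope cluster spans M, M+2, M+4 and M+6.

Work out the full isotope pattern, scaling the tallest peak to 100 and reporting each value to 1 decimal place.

Element Ee pattern (n=1): 0.38133 : 0.61867
Gallium pattern (n=2): 0.361201 : 0.479598 : 0.159201
Convolve the two distributions (both contribute in 2-u steps):
  M: 0.38133×0.361201 = 0.137737
  M+2: 0.38133×0.479598 + 0.61867×0.361201 = 0.406349
  M+4: 0.38133×0.159201 + 0.61867×0.479598 = 0.357421
  M+6: 0.61867×0.159201 = 0.098493
Scale to base peak (0.406349) = 100: 33.9 : 100.0 : 88.0 : 24.2

33.9 : 100.0 : 88.0 : 24.2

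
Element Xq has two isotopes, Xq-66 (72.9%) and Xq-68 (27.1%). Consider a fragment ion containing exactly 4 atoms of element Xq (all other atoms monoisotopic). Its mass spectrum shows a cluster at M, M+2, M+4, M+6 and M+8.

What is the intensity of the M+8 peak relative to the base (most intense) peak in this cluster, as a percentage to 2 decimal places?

1.28%

Binomial terms of (0.729 + 0.271)^4: M 0.2824, M+2 0.4200, M+4 0.2342, M+6 0.0580, M+8 0.0054 → M+2 is the base peak.
P(M+2) = C(4,1) × 0.729^3 × 0.271^1 = 4 × 0.38742049 × 0.2710 = 0.419964 (base)
P(M+8) = C(4,4) × 0.729^0 × 0.271^4 = 1 × 1.0000 × 0.00539358 = 0.005394
Relative intensity = 0.005394 / 0.419964 × 100 = 1.28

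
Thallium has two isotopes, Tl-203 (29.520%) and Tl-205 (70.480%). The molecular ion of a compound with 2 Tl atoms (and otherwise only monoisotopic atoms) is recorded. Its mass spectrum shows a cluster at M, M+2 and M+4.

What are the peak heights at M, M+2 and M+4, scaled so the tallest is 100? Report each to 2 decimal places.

The 2 Tl atoms are independent, so intensities follow the terms of (0.29520 + 0.70480)^2.
P(M) = 0.29520^2 = 0.087143
P(M+2) = 2 × 0.29520^1 × 0.70480^1 = 0.416114
P(M+4) = 0.70480^2 = 0.496743
The M+4 peak is largest (0.496743); scaling to 100 gives 17.54 : 83.77 : 100.00.

17.54 : 83.77 : 100.00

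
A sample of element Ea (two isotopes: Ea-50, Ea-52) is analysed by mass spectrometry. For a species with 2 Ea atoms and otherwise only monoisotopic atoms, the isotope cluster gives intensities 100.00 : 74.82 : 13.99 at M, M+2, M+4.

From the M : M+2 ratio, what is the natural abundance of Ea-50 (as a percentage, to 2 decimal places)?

If p is the fraction of Ea that is Ea-50, then I(M+2)/I(M) = [C(2,1)·p^1·(1−p)] / p^2 = 2·(1−p)/p = 74.82/100.00 = 0.7482
(1−p)/p = 0.7482/2 = 0.3741  ⇒  p = 1/(1 + 0.3741) = 0.7277
Ea-50: 72.77%, Ea-52: 27.23%.

72.77%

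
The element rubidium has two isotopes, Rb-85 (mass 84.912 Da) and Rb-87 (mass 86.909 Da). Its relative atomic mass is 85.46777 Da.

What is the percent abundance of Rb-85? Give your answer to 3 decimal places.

72.170%

Writing the weighted mean with unknown fraction x of Rb-85:
84.912·x + 86.909·(1 − x) = 85.46777
(84.912 − 86.909)·x = 85.46777 − 86.909
x = -1.44123 / -1.997 = 0.72170 → 72.170% Rb-85, 27.830% Rb-87.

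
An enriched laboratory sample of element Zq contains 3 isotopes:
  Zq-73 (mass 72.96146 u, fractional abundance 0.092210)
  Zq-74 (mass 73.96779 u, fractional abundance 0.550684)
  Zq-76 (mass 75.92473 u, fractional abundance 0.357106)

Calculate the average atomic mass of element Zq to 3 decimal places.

74.574 u

The abundance-weighted mean is 0.092210 × 72.96146 + 0.550684 × 73.96779 + 0.357106 × 75.92473
= 6.727776 + 40.732878 + 27.113177 = 74.573831 u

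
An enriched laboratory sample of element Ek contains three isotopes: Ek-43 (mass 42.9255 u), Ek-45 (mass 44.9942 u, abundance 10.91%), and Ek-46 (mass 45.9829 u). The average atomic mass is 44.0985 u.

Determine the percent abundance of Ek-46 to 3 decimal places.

The remaining 89.09% is split between Ek-43 (fraction x) and Ek-46 (fraction 0.8909 − x).
Substituting: 42.9255x + 45.9829(0.8909 − x) = 39.18963278
(42.9255 − 45.9829)x = -1.77653283  ⇒  x = 0.58106, y = 0.30984
Ek-43: 58.106%, Ek-46: 30.984%.

30.984%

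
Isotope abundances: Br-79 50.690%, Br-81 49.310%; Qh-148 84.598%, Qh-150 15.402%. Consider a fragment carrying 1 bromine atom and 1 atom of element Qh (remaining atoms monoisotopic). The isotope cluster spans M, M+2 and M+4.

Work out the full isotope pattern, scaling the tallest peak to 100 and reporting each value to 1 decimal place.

Bromine pattern (n=1): 0.5069 : 0.4931
Element Qh pattern (n=1): 0.84598 : 0.15402
Convolve the two distributions (both contribute in 2-u steps):
  M: 0.5069×0.84598 = 0.428827
  M+2: 0.5069×0.15402 + 0.4931×0.84598 = 0.495225
  M+4: 0.4931×0.15402 = 0.075947
Scale to base peak (0.495225) = 100: 86.6 : 100.0 : 15.3

86.6 : 100.0 : 15.3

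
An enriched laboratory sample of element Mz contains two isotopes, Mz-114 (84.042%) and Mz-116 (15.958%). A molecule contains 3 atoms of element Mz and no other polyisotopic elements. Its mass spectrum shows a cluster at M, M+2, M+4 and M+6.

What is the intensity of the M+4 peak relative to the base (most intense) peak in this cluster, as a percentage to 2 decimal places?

10.82%

(0.84042 + 0.15958)^3 gives M 0.5936, M+2 0.3381, M+4 0.0642, M+6 0.0041; the largest is M.
P(M) = C(3,0) × 0.84042^3 × 0.15958^0 = 1 × 0.5935935 × 1.0000 = 0.593594 (base)
P(M+4) = C(3,2) × 0.84042^1 × 0.15958^2 = 3 × 0.84042 × 0.02546578 = 0.064206
Relative intensity = 0.064206 / 0.593594 × 100 = 10.82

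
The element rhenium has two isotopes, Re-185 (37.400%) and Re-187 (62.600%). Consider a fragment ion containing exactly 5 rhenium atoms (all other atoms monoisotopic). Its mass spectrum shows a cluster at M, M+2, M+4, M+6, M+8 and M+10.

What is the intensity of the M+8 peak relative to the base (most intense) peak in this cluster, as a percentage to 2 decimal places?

(0.37400 + 0.62600)^5 gives M 0.0073, M+2 0.0612, M+4 0.2050, M+6 0.3431, M+8 0.2872, M+10 0.0961; the largest is M+6.
P(M+6) = C(5,3) × 0.37400^2 × 0.62600^3 = 10 × 0.139876 × 0.24531438 = 0.343136 (base)
P(M+8) = C(5,4) × 0.37400^1 × 0.62600^4 = 5 × 0.3740 × 0.1535668 = 0.287170
Relative intensity = 0.287170 / 0.343136 × 100 = 83.69

83.69%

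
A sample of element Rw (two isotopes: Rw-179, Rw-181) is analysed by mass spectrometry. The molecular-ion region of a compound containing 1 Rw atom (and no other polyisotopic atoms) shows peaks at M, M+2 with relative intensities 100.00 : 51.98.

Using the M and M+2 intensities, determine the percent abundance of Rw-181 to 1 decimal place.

34.2%

Let p = fractional abundance of Rw-179. I(M+2)/I(M) = [C(1,1)·p^0·(1−p)] / p^1 = 1·(1−p)/p = 51.98/100.00 = 0.5198
(1−p)/p = 0.5198/1 = 0.5198  ⇒  p = 1/(1 + 0.5198) = 0.6580
Rw-179: 65.8%, Rw-181: 34.2%.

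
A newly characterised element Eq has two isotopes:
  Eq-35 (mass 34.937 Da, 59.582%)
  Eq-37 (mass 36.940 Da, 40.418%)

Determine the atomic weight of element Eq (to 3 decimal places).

35.747 Da

Ar = Σ fᵢ·mᵢ = 0.59582 × 34.937 + 0.40418 × 36.940
= 20.8162 + 14.9304 = 35.7466 Da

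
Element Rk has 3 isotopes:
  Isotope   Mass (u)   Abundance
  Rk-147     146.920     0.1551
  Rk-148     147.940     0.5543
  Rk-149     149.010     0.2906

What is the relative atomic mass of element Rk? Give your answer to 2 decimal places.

Average mass = Σ (abundance × isotope mass) = 0.1551 × 146.920 + 0.5543 × 147.940 + 0.2906 × 149.010
= 22.7873 + 82.0031 + 43.3023 = 148.0927 u

148.09 u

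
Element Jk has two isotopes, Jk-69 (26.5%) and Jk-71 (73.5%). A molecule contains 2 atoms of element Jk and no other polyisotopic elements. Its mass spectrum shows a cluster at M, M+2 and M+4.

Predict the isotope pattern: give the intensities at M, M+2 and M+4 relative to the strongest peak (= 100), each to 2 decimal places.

13.00 : 72.11 : 100.00

Each Jk atom is independently Jk-69 (p = 0.265) or Jk-71 (q = 0.735); the cluster is the binomial expansion (p + q)^2.
P(M) = 0.265^2 = 0.070225
P(M+2) = 2 × 0.265^1 × 0.735^1 = 0.389550
P(M+4) = 0.735^2 = 0.540225
The M+4 peak is largest (0.540225); scaling to 100 gives 13.00 : 72.11 : 100.00.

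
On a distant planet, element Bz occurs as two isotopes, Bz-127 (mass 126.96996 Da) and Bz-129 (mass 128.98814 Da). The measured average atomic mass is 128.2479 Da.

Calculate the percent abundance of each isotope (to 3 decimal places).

Let x be the fractional abundance of Bz-127; then Bz-129 has abundance 1 − x.
126.96996·x + 128.98814·(1 − x) = 128.2479
(126.96996 − 128.98814)·x = 128.2479 − 128.98814
x = -0.74024 / -2.01818 = 0.36679 → 36.679% Bz-127, 63.321% Bz-129.

Bz-127: 36.679%, Bz-129: 63.321%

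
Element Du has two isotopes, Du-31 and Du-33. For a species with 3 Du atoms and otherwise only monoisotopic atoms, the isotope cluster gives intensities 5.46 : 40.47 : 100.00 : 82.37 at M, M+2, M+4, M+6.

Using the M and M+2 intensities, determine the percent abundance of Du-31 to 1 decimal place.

Let p = fractional abundance of Du-31. I(M+2)/I(M) = [C(3,1)·p^2·(1−p)] / p^3 = 3·(1−p)/p = 40.47/5.46 = 7.4121
(1−p)/p = 7.4121/3 = 2.4707  ⇒  p = 1/(1 + 2.4707) = 0.2881
Du-31: 28.8%, Du-33: 71.2%.

28.8%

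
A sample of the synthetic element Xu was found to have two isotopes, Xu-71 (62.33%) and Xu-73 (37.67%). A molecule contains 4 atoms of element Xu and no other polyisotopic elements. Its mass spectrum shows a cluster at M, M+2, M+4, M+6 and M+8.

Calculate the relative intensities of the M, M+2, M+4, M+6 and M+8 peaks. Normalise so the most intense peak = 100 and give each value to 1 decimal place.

The 4 Xu atoms are independent, so intensities follow the terms of (0.6233 + 0.3767)^4.
P(M) = 0.6233^4 = 0.150934
P(M+2) = 4 × 0.6233^3 × 0.3767^1 = 0.364877
P(M+4) = 6 × 0.6233^2 × 0.3767^2 = 0.330778
P(M+6) = 4 × 0.6233^1 × 0.3767^3 = 0.133274
P(M+8) = 0.3767^4 = 0.020136
The M+2 peak is largest (0.364877); scaling to 100 gives 41.4 : 100.0 : 90.7 : 36.5 : 5.5.

41.4 : 100.0 : 90.7 : 36.5 : 5.5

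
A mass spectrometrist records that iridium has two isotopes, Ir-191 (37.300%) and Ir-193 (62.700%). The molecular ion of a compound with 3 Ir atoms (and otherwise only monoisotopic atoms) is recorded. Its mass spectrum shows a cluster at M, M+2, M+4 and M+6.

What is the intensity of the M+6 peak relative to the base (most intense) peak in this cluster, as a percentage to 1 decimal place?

56.0%

Binomial terms of (0.37300 + 0.62700)^3: M 0.0519, M+2 0.2617, M+4 0.4399, M+6 0.2465 → M+4 is the base peak.
P(M+4) = C(3,2) × 0.37300^1 × 0.62700^2 = 3 × 0.3730 × 0.393129 = 0.439911 (base)
P(M+6) = C(3,3) × 0.37300^0 × 0.62700^3 = 1 × 1.0000 × 0.24649188 = 0.246492
Relative intensity = 0.246492 / 0.439911 × 100 = 56.0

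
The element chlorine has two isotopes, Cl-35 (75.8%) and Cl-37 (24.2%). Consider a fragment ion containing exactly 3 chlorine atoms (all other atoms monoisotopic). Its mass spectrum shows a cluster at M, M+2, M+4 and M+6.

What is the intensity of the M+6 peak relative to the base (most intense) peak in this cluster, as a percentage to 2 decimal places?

3.25%

(0.758 + 0.242)^3 gives M 0.4355, M+2 0.4171, M+4 0.1332, M+6 0.0142; the largest is M.
P(M) = C(3,0) × 0.758^3 × 0.242^0 = 1 × 0.43551951 × 1.0000 = 0.435520 (base)
P(M+6) = C(3,3) × 0.758^0 × 0.242^3 = 1 × 1.0000 × 0.01417249 = 0.014172
Relative intensity = 0.014172 / 0.435520 × 100 = 3.25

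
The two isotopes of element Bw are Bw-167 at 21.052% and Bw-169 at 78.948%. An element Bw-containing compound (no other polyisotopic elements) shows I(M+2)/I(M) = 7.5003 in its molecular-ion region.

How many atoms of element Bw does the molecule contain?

With n Bw atoms, P(M+2)/P(M) = C(n,1)·p^(n−1)q / p^n = n·q/p = n · 0.78948/0.21052.
n = 7.5003 × 0.21052/0.78948 = 2.00 ≈ 2

2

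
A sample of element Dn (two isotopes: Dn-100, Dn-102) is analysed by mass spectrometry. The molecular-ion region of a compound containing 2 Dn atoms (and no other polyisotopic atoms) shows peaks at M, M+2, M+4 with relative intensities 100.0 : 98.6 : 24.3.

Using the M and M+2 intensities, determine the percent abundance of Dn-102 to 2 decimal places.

Let p = fractional abundance of Dn-100. I(M+2)/I(M) = [C(2,1)·p^1·(1−p)] / p^2 = 2·(1−p)/p = 98.6/100.0 = 0.9860
(1−p)/p = 0.9860/2 = 0.4930  ⇒  p = 1/(1 + 0.4930) = 0.6698
Dn-100: 66.98%, Dn-102: 33.02%.

33.02%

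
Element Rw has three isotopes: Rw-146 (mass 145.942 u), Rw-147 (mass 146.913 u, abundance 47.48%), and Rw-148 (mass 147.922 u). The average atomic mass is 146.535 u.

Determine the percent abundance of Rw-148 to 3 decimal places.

6.665%

The remaining 52.52% is split between Rw-146 (fraction x) and Rw-148 (fraction 0.5252 − x).
Substituting: 145.942x + 147.922(0.5252 − x) = 76.7807076
(145.942 − 147.922)x = -0.9079268  ⇒  x = 0.45855, y = 0.06665
Rw-146: 45.855%, Rw-148: 6.665%.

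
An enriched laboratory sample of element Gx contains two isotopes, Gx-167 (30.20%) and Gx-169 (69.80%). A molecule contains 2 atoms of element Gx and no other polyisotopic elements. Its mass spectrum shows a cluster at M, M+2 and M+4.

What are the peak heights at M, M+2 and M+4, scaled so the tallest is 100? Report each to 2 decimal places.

18.72 : 86.53 : 100.00

Each Gx atom is independently Gx-167 (p = 0.3020) or Gx-169 (q = 0.6980); the cluster is the binomial expansion (p + q)^2.
P(M) = 0.3020^2 = 0.091204
P(M+2) = 2 × 0.3020^1 × 0.6980^1 = 0.421592
P(M+4) = 0.6980^2 = 0.487204
The M+4 peak is largest (0.487204); scaling to 100 gives 18.72 : 86.53 : 100.00.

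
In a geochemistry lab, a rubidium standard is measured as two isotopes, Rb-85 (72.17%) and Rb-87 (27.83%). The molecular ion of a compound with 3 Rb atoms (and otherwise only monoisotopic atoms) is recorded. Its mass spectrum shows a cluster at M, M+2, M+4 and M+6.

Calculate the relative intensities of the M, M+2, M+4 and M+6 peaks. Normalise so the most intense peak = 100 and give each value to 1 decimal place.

Each Rb atom is independently Rb-85 (p = 0.7217) or Rb-87 (q = 0.2783); the cluster is the binomial expansion (p + q)^3.
P(M) = 0.7217^3 = 0.375898
P(M+2) = 3 × 0.7217^2 × 0.2783^1 = 0.434858
P(M+4) = 3 × 0.7217^1 × 0.2783^2 = 0.167689
P(M+6) = 0.2783^3 = 0.021555
The M+2 peak is largest (0.434858); scaling to 100 gives 86.4 : 100.0 : 38.6 : 5.0.

86.4 : 100.0 : 38.6 : 5.0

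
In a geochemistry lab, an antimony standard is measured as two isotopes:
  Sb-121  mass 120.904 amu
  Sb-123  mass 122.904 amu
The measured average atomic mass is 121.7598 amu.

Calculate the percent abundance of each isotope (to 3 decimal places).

With x = fraction of Sb-121 (so Sb-123 is 1 − x):
120.904·x + 122.904·(1 − x) = 121.7598
(120.904 − 122.904)·x = 121.7598 − 122.904
x = -1.1442 / -2.000 = 0.57210 → 57.210% Sb-121, 42.790% Sb-123.

Sb-121: 57.210%, Sb-123: 42.790%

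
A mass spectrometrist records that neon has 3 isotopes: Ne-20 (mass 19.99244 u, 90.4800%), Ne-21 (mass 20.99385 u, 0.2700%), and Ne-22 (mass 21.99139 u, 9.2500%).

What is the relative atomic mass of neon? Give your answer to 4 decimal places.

Average mass = Σ (abundance × isotope mass) = 0.904800 × 19.99244 + 0.002700 × 20.99385 + 0.092500 × 21.99139
= 18.089160 + 0.056683 + 2.034204 = 20.180047 u

20.1800 u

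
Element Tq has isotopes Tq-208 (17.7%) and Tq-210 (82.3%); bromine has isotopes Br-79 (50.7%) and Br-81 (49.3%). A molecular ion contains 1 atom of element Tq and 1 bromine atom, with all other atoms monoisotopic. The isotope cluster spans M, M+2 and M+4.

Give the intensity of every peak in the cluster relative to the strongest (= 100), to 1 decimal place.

17.8 : 100.0 : 80.4

Element Tq pattern (n=1): 0.1770 : 0.8230
Bromine pattern (n=1): 0.5070 : 0.4930
Convolve the two distributions (both contribute in 2-u steps):
  M: 0.1770×0.5070 = 0.089739
  M+2: 0.1770×0.4930 + 0.8230×0.5070 = 0.504522
  M+4: 0.8230×0.4930 = 0.405739
Scale to base peak (0.504522) = 100: 17.8 : 100.0 : 80.4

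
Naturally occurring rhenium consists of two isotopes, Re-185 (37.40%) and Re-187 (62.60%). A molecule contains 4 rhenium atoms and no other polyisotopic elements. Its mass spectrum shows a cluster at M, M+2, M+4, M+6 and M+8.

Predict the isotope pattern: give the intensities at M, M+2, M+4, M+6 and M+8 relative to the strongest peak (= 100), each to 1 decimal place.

Each Re atom is independently Re-185 (p = 0.3740) or Re-187 (q = 0.6260); the cluster is the binomial expansion (p + q)^4.
P(M) = 0.3740^4 = 0.019565
P(M+2) = 4 × 0.3740^3 × 0.6260^1 = 0.130993
P(M+4) = 6 × 0.3740^2 × 0.6260^2 = 0.328884
P(M+6) = 4 × 0.3740^1 × 0.6260^3 = 0.366990
P(M+8) = 0.6260^4 = 0.153567
The M+6 peak is largest (0.366990); scaling to 100 gives 5.3 : 35.7 : 89.6 : 100.0 : 41.8.

5.3 : 35.7 : 89.6 : 100.0 : 41.8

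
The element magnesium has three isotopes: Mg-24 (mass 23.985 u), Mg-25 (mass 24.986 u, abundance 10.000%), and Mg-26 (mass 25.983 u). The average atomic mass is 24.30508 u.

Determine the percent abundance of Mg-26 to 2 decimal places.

11.01%

The remaining 90.000% is split between Mg-24 (fraction x) and Mg-26 (fraction 0.90000 − x).
Substituting: 23.985x + 25.983(0.90000 − x) = 21.80648
(23.985 − 25.983)x = -1.57822  ⇒  x = 0.78990, y = 0.11010
Mg-24: 78.99%, Mg-26: 11.01%.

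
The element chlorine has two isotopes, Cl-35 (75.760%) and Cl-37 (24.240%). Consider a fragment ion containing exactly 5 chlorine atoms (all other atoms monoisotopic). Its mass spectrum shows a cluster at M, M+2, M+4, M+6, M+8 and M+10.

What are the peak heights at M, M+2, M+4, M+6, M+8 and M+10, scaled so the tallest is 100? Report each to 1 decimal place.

The 5 Cl atoms are independent, so intensities follow the terms of (0.75760 + 0.24240)^5.
P(M) = 0.75760^5 = 0.249574
P(M+2) = 5 × 0.75760^4 × 0.24240^1 = 0.399266
P(M+4) = 10 × 0.75760^3 × 0.24240^2 = 0.255497
P(M+6) = 10 × 0.75760^2 × 0.24240^3 = 0.081748
P(M+8) = 5 × 0.75760^1 × 0.24240^4 = 0.013078
P(M+10) = 0.24240^5 = 0.000837
The M+2 peak is largest (0.399266); scaling to 100 gives 62.5 : 100.0 : 64.0 : 20.5 : 3.3 : 0.2.

62.5 : 100.0 : 64.0 : 20.5 : 3.3 : 0.2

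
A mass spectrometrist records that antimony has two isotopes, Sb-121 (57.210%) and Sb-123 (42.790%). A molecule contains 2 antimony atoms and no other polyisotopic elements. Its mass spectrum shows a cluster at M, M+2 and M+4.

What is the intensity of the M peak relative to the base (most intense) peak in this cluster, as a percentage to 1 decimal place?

66.8%

Term probabilities: M 0.3273, M+2 0.4896, M+4 0.1831. Base peak = M+2.
P(M+2) = C(2,1) × 0.57210^1 × 0.42790^1 = 2 × 0.5721 × 0.4279 = 0.489603 (base)
P(M) = C(2,0) × 0.57210^2 × 0.42790^0 = 1 × 0.32729841 × 1.0000 = 0.327298
Relative intensity = 0.327298 / 0.489603 × 100 = 66.8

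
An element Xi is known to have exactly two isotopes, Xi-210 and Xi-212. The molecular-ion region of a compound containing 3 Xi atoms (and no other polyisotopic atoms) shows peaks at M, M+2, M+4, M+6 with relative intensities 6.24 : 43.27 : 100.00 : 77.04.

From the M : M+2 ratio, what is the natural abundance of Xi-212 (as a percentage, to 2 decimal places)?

If p is the fraction of Xi that is Xi-210, then I(M+2)/I(M) = [C(3,1)·p^2·(1−p)] / p^3 = 3·(1−p)/p = 43.27/6.24 = 6.9343
(1−p)/p = 6.9343/3 = 2.3114  ⇒  p = 1/(1 + 2.3114) = 0.3020
Xi-210: 30.20%, Xi-212: 69.80%.

69.80%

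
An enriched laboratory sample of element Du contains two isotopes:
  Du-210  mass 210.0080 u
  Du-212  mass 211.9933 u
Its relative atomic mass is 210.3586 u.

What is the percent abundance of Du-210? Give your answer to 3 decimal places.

82.340%

With x = fraction of Du-210 (so Du-212 is 1 − x):
210.0080·x + 211.9933·(1 − x) = 210.3586
(210.0080 − 211.9933)·x = 210.3586 − 211.9933
x = -1.6347 / -1.9853 = 0.82340 → 82.340% Du-210, 17.660% Du-212.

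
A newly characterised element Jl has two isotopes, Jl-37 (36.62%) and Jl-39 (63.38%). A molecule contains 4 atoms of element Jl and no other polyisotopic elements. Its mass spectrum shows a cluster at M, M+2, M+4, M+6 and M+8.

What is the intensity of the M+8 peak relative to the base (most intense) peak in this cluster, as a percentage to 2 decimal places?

43.27%

(0.3662 + 0.6338)^4 gives M 0.0180, M+2 0.1245, M+4 0.3232, M+6 0.3729, M+8 0.1614; the largest is M+6.
P(M+6) = C(4,3) × 0.3662^1 × 0.6338^3 = 4 × 0.3662 × 0.25459901 = 0.372937 (base)
P(M+8) = C(4,4) × 0.3662^0 × 0.6338^4 = 1 × 1.0000 × 0.16136485 = 0.161365
Relative intensity = 0.161365 / 0.372937 × 100 = 43.27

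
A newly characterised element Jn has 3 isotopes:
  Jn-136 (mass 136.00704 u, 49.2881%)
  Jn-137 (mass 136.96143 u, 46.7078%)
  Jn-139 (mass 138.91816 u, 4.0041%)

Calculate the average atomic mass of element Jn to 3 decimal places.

136.569 u

The abundance-weighted mean is 0.492881 × 136.00704 + 0.467078 × 136.96143 + 0.040041 × 138.91816
= 67.035286 + 63.971671 + 5.562422 = 136.569379 u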